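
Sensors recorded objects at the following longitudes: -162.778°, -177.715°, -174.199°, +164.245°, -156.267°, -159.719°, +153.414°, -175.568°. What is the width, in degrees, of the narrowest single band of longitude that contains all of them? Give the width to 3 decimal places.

50.319°

Sort the longitudes: -177.715°, -175.568°, -174.199°, -162.778°, -159.719°, -156.267°, +153.414°, +164.245°.
Eastward gaps between consecutive values (wrapping around): 2.147°, 1.369°, 11.421°, 3.059°, 3.452°, 309.681°, 10.831°, 18.040°.
Largest gap = 309.681° ⇒ minimal covering band is its complement: 360° − 309.681° = 50.319°.
Band runs from +153.414° eastward to -156.267°, crossing the antimeridian.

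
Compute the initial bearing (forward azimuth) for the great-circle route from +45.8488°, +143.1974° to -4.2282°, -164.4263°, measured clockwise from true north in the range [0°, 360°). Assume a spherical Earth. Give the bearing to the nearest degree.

122°

Δλ = -164.4263 − 143.1974 = -307.6237°; wrapped into (−180°, 180°]: 52.3763°.
θ = atan2( sin Δλ · cos φ₂ , cos φ₁ · sin φ₂ − sin φ₁ · cos φ₂ · cos Δλ )
  = atan2(0.78988, -0.48818) = 121.718° → normalised to [0°, 360°): 121.718°.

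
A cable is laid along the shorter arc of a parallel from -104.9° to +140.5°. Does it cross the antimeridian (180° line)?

Naïve |140.5 − -104.9| = 245.4° > 180°, so the shorter arc goes the other way round — across 180°.
Signed shortest Δλ = ((140.5 − -104.9 + 180) mod 360) − 180 = -114.6°.
Going west by 114.6° from -104.9° passes through 180° before reaching +140.5°.

Yes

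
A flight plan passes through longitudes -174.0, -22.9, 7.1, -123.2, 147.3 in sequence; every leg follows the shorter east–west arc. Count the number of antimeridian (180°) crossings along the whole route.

Leg 1: -174.0° → -22.9°, shortest Δλ = 151.1° (east) — does not cross 180°.
Leg 2: -22.9° → +7.1°, shortest Δλ = 30.0° (east) — does not cross 180°.
Leg 3: +7.1° → -123.2°, shortest Δλ = -130.3° (west) — does not cross 180°.
Leg 4: -123.2° → +147.3°, shortest Δλ = -89.5° (west) — crosses 180°.
Total crossings: 1.

1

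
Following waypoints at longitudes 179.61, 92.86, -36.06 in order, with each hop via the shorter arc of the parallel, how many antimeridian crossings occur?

0

Leg 1: +179.61° → +92.86°, shortest Δλ = -86.75° (west) — does not cross 180°.
Leg 2: +92.86° → -36.06°, shortest Δλ = -128.92° (west) — does not cross 180°.
Total crossings: 0.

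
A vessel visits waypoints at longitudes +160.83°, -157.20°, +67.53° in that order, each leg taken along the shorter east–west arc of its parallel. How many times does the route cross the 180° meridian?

2

Leg 1: +160.83° → -157.20°, shortest Δλ = 41.97° (east) — crosses 180°.
Leg 2: -157.20° → +67.53°, shortest Δλ = -135.27° (west) — crosses 180°.
Total crossings: 2.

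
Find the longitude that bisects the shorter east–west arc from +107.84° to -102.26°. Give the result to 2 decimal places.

-177.21°

Signed shortest Δλ from +107.84° to -102.26° is +149.90°.
Midpoint longitude = +107.84° + (+149.90°)/2 = +107.84° + 74.95° = +182.79°.
Normalise into (−180°, 180°]: -177.21°.
(The naïve average (+107.84 + -102.26)/2 = 2.79° is on the wrong side of the globe.)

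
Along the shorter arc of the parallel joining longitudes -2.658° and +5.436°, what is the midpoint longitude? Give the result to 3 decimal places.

Signed shortest Δλ from -2.658° to +5.436° is +8.094°.
Midpoint longitude = -2.658° + (+8.094°)/2 = -2.658° + 4.047° = +1.389°.

+1.389°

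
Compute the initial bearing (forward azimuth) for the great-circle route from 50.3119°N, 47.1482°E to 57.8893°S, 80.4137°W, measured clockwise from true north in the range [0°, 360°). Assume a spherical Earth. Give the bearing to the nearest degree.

235°

Δλ = -80.4137 − 47.1482 = -127.5619°.
θ = atan2( sin Δλ · cos φ₂ , cos φ₁ · sin φ₂ − sin φ₁ · cos φ₂ · cos Δλ )
  = atan2(-0.42136, -0.29155) = -124.680° → normalised to [0°, 360°): 235.320°.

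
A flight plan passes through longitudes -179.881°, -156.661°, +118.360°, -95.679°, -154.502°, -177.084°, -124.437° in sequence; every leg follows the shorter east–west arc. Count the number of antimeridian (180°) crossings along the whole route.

2

Leg 1: -179.881° → -156.661°, shortest Δλ = 23.22° (east) — does not cross 180°.
Leg 2: -156.661° → +118.360°, shortest Δλ = -84.979° (west) — crosses 180°.
Leg 3: +118.360° → -95.679°, shortest Δλ = 145.961° (east) — crosses 180°.
Leg 4: -95.679° → -154.502°, shortest Δλ = -58.823° (west) — does not cross 180°.
Leg 5: -154.502° → -177.084°, shortest Δλ = -22.582° (west) — does not cross 180°.
Leg 6: -177.084° → -124.437°, shortest Δλ = 52.647° (east) — does not cross 180°.
Total crossings: 2.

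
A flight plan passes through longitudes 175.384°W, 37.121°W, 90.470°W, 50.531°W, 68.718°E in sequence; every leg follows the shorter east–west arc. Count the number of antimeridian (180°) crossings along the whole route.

0

Leg 1: -175.384° → -37.121°, shortest Δλ = 138.263° (east) — does not cross 180°.
Leg 2: -37.121° → -90.470°, shortest Δλ = -53.349° (west) — does not cross 180°.
Leg 3: -90.470° → -50.531°, shortest Δλ = 39.939° (east) — does not cross 180°.
Leg 4: -50.531° → +68.718°, shortest Δλ = 119.249° (east) — does not cross 180°.
Total crossings: 0.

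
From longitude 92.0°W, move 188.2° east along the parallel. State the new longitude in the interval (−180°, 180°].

Start at -92.0°; shift +188.2° → +96.2°.
+96.2° already lies in (−180°, 180°].

96.2°E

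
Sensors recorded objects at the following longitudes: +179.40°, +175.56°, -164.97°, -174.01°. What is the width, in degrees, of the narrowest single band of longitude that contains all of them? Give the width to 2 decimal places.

19.47°

Sort the longitudes: -174.01°, -164.97°, +175.56°, +179.40°.
Eastward gaps between consecutive values (wrapping around): 9.04°, 340.53°, 3.84°, 6.59°.
Largest gap = 340.53° ⇒ minimal covering band is its complement: 360° − 340.53° = 19.47°.
Band runs from +175.56° eastward to -164.97°, crossing the antimeridian.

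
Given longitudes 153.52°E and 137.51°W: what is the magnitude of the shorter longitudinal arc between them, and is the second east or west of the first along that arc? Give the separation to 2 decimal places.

Raw difference: -137.51 − 153.52 = -291.03°.
Normalise into (−180°, 180°]: -291.03° + 360° = 68.97°.
Positive ⇒ the second point lies to the east; separation 68.97°.

68.97° east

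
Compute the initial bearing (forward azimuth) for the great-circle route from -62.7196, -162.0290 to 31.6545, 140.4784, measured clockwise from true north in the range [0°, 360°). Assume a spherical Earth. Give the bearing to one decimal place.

312.0°

Δλ = 140.4784 − -162.0290 = 302.5074°; wrapped into (−180°, 180°]: -57.4926°.
θ = atan2( sin Δλ · cos φ₂ , cos φ₁ · sin φ₂ − sin φ₁ · cos φ₂ · cos Δλ )
  = atan2(-0.71786, 0.64711) = -47.967° → normalised to [0°, 360°): 312.033°.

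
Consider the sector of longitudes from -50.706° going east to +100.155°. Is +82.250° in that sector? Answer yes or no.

Yes

Band width going east from -50.706° to +100.155°: ((100.155 − -50.706) mod 360) = 150.861°.
Offset of +82.250° east of the west edge: ((82.250 − -50.706) mod 360) = 132.956°.
132.956° ≤ 150.861° ⇒ inside.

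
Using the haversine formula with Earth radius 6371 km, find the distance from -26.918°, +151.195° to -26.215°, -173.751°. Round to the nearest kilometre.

Δλ = -173.751 − 151.195 = -324.946°; wrapped into (−180°, 180°]: 35.054°.
Δφ = -26.215 − -26.918 = 0.703°.
a = sin²(Δφ/2) + cos φ₁ · cos φ₂ · sin²(Δλ/2) = 0.072588.
c = 2·atan2(√a, √(1−a)) = 0.54558 rad → d = 6371·c ≈ 3475.92 km.

3476 km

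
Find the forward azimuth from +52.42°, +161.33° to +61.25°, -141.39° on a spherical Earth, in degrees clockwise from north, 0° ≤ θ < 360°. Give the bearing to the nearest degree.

51°

Δλ = -141.39 − 161.33 = -302.72°; wrapped into (−180°, 180°]: 57.28°.
θ = atan2( sin Δλ · cos φ₂ , cos φ₁ · sin φ₂ − sin φ₁ · cos φ₂ · cos Δλ )
  = atan2(0.40467, 0.32864) = 50.919° → normalised to [0°, 360°): 50.919°.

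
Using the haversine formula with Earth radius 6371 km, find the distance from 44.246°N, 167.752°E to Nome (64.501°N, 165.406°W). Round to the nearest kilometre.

2801 km

Δλ = -165.406 − 167.752 = -333.158°; wrapped into (−180°, 180°]: 26.842°.
Δφ = 64.501 − 44.246 = 20.255°.
a = sin²(Δφ/2) + cos φ₁ · cos φ₂ · sin²(Δλ/2) = 0.047533.
c = 2·atan2(√a, √(1−a)) = 0.43957 rad → d = 6371·c ≈ 2800.51 km.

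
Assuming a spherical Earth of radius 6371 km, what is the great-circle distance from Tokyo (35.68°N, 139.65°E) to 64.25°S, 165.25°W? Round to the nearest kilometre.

Δλ = -165.25 − 139.65 = -304.90°; wrapped into (−180°, 180°]: 55.10°.
Δφ = -64.25 − 35.68 = -99.93°.
a = sin²(Δφ/2) + cos φ₁ · cos φ₂ · sin²(Δλ/2) = 0.661716.
c = 2·atan2(√a, √(1−a)) = 1.90015 rad → d = 6371·c ≈ 12105.86 km.

12106 km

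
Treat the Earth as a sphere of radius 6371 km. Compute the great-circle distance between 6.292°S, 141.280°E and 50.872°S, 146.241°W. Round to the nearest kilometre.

8240 km

Δλ = -146.241 − 141.280 = -287.521°; wrapped into (−180°, 180°]: 72.479°.
Δφ = -50.872 − -6.292 = -44.580°.
a = sin²(Δφ/2) + cos φ₁ · cos φ₂ · sin²(Δλ/2) = 0.363072.
c = 2·atan2(√a, √(1−a)) = 1.29340 rad → d = 6371·c ≈ 8240.23 km.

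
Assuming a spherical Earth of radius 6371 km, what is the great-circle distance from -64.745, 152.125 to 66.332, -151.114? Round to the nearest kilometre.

Δλ = -151.114 − 152.125 = -303.239°; wrapped into (−180°, 180°]: 56.761°.
Δφ = 66.332 − -64.745 = 131.077°.
a = sin²(Δφ/2) + cos φ₁ · cos φ₂ · sin²(Δλ/2) = 0.867232.
c = 2·atan2(√a, √(1−a)) = 2.39567 rad → d = 6371·c ≈ 15262.84 km.

15263 km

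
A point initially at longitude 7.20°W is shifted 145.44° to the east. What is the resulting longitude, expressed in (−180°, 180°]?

Start at -7.20°; shift +145.44° → +138.24°.
+138.24° already lies in (−180°, 180°].

138.24°E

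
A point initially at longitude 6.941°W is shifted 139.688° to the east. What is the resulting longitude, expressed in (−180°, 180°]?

Start at -6.941°; shift +139.688° → +132.747°.
+132.747° already lies in (−180°, 180°].

132.747°E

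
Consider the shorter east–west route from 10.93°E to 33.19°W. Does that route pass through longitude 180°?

Signed shortest Δλ = ((-33.19 − 10.93 + 180) mod 360) − 180 = -44.12°.
Going west by 44.12° from +10.93° reaches -33.19° without touching 180°.

No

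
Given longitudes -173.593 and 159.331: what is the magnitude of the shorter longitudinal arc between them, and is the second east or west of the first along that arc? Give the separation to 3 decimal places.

Raw difference: 159.331 − -173.593 = 332.924°.
Normalise into (−180°, 180°]: 332.924° − 360° = -27.076°.
Negative ⇒ the second point lies to the west; separation 27.076°.

27.076° west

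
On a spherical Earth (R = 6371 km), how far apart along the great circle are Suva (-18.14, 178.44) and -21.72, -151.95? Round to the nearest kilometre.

3116 km

Δλ = -151.95 − 178.44 = -330.39°; wrapped into (−180°, 180°]: 29.61°.
Δφ = -21.72 − -18.14 = -3.58°.
a = sin²(Δφ/2) + cos φ₁ · cos φ₂ · sin²(Δλ/2) = 0.058621.
c = 2·atan2(√a, √(1−a)) = 0.48909 rad → d = 6371·c ≈ 3116.02 km.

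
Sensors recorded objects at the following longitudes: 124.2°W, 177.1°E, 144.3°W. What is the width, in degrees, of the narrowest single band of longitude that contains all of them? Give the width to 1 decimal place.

Sort the longitudes: -144.3°, -124.2°, +177.1°.
Eastward gaps between consecutive values (wrapping around): 20.1°, 301.3°, 38.6°.
Largest gap = 301.3° ⇒ minimal covering band is its complement: 360° − 301.3° = 58.7°.
Band runs from +177.1° eastward to -124.2°, crossing the antimeridian.

58.7°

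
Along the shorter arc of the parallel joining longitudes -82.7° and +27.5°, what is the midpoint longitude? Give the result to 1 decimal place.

-27.6°

Signed shortest Δλ from -82.7° to +27.5° is +110.2°.
Midpoint longitude = -82.7° + (+110.2°)/2 = -82.7° + 55.1° = -27.6°.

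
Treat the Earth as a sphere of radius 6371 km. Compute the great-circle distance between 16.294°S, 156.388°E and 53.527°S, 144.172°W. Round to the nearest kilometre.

Δλ = -144.172 − 156.388 = -300.560°; wrapped into (−180°, 180°]: 59.440°.
Δφ = -53.527 − -16.294 = -37.233°.
a = sin²(Δφ/2) + cos φ₁ · cos φ₂ · sin²(Δλ/2) = 0.242143.
c = 2·atan2(√a, √(1−a)) = 1.02896 rad → d = 6371·c ≈ 6555.48 km.

6555 km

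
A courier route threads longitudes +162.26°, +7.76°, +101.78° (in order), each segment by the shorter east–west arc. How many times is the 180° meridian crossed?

0

Leg 1: +162.26° → +7.76°, shortest Δλ = -154.5° (west) — does not cross 180°.
Leg 2: +7.76° → +101.78°, shortest Δλ = 94.02° (east) — does not cross 180°.
Total crossings: 0.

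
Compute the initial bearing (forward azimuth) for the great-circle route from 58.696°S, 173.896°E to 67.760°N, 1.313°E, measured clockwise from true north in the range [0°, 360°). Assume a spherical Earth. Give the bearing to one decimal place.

Δλ = 1.313 − 173.896 = -172.583°.
θ = atan2( sin Δλ · cos φ₂ , cos φ₁ · sin φ₂ − sin φ₁ · cos φ₂ · cos Δλ )
  = atan2(-0.04886, 0.16024) = -16.957° → normalised to [0°, 360°): 343.043°.

343.0°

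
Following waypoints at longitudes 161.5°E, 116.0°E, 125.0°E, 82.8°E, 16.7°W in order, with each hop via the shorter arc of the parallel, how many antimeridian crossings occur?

Leg 1: +161.5° → +116.0°, shortest Δλ = -45.5° (west) — does not cross 180°.
Leg 2: +116.0° → +125.0°, shortest Δλ = 9.0° (east) — does not cross 180°.
Leg 3: +125.0° → +82.8°, shortest Δλ = -42.2° (west) — does not cross 180°.
Leg 4: +82.8° → -16.7°, shortest Δλ = -99.5° (west) — does not cross 180°.
Total crossings: 0.

0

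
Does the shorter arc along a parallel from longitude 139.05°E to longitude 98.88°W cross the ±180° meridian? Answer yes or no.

Naïve |-98.88 − 139.05| = 237.93° > 180°, so the shorter arc goes the other way round — across 180°.
Signed shortest Δλ = ((-98.88 − 139.05 + 180) mod 360) − 180 = 122.07°.
Going east by 122.07° from +139.05° passes through 180° before reaching -98.88°.

Yes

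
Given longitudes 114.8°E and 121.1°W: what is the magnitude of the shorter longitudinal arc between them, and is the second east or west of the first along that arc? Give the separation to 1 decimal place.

124.1° east

Raw difference: -121.1 − 114.8 = -235.9°.
Normalise into (−180°, 180°]: -235.9° + 360° = 124.1°.
Positive ⇒ the second point lies to the east; separation 124.1°.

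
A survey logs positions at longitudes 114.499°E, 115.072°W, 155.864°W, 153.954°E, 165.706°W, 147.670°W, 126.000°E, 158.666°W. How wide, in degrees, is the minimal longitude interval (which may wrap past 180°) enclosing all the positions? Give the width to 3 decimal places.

Sort the longitudes: -165.706°, -158.666°, -155.864°, -147.670°, -115.072°, +114.499°, +126.000°, +153.954°.
Eastward gaps between consecutive values (wrapping around): 7.040°, 2.802°, 8.194°, 32.598°, 229.571°, 11.501°, 27.954°, 40.340°.
Largest gap = 229.571° ⇒ minimal covering band is its complement: 360° − 229.571° = 130.429°.
Band runs from +114.499° eastward to -115.072°, crossing the antimeridian.

130.429°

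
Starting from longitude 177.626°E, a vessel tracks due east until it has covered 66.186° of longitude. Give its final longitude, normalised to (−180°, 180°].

Start at +177.626°; shift +66.186° → +243.812°.
+243.812° lies outside (−180°, 180°]; subtract 360° → -116.188°.

116.188°W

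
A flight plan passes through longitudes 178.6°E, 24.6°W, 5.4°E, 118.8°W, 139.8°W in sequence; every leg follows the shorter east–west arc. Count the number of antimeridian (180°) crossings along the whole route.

1

Leg 1: +178.6° → -24.6°, shortest Δλ = 156.8° (east) — crosses 180°.
Leg 2: -24.6° → +5.4°, shortest Δλ = 30.0° (east) — does not cross 180°.
Leg 3: +5.4° → -118.8°, shortest Δλ = -124.2° (west) — does not cross 180°.
Leg 4: -118.8° → -139.8°, shortest Δλ = -21.0° (west) — does not cross 180°.
Total crossings: 1.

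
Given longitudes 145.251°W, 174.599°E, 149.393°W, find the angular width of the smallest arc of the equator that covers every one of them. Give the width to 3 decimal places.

40.150°

Sort the longitudes: -149.393°, -145.251°, +174.599°.
Eastward gaps between consecutive values (wrapping around): 4.142°, 319.850°, 36.008°.
Largest gap = 319.850° ⇒ minimal covering band is its complement: 360° − 319.850° = 40.150°.
Band runs from +174.599° eastward to -145.251°, crossing the antimeridian.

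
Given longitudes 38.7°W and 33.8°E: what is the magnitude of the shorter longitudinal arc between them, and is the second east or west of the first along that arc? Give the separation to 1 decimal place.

Raw difference: 33.8 − -38.7 = 72.5°.
Normalise into (−180°, 180°]: 72.5° stays 72.5°.
Positive ⇒ the second point lies to the east; separation 72.5°.

72.5° east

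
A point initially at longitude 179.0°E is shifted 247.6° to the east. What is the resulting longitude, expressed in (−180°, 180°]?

66.6°E

Start at +179.0°; shift +247.6° → +426.6°.
+426.6° lies outside (−180°, 180°]; subtract 360° → +66.6°.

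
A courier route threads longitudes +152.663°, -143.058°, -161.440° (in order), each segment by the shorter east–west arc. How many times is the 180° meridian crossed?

Leg 1: +152.663° → -143.058°, shortest Δλ = 64.279° (east) — crosses 180°.
Leg 2: -143.058° → -161.440°, shortest Δλ = -18.382° (west) — does not cross 180°.
Total crossings: 1.

1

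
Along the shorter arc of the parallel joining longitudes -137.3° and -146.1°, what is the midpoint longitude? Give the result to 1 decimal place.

Signed shortest Δλ from -137.3° to -146.1° is -8.8°.
Midpoint longitude = -137.3° + (-8.8°)/2 = -137.3° − 4.4° = -141.7°.

-141.7°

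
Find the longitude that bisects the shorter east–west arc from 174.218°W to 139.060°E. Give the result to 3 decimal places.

Signed shortest Δλ from -174.218° to +139.060° is -46.722°.
Midpoint longitude = -174.218° + (-46.722°)/2 = -174.218° − 23.361° = -197.579°.
Normalise into (−180°, 180°]: +162.421°.
(The naïve average (-174.218 + +139.060)/2 = -17.579° is on the wrong side of the globe.)

162.421°E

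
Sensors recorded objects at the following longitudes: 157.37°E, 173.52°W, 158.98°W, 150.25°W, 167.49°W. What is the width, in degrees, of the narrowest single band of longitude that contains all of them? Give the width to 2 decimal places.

52.38°

Sort the longitudes: -173.52°, -167.49°, -158.98°, -150.25°, +157.37°.
Eastward gaps between consecutive values (wrapping around): 6.03°, 8.51°, 8.73°, 307.62°, 29.11°.
Largest gap = 307.62° ⇒ minimal covering band is its complement: 360° − 307.62° = 52.38°.
Band runs from +157.37° eastward to -150.25°, crossing the antimeridian.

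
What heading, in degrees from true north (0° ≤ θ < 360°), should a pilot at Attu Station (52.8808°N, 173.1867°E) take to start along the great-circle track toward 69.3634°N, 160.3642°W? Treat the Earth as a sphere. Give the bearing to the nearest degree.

27°

Δλ = -160.3642 − 173.1867 = -333.5509°; wrapped into (−180°, 180°]: 26.4491°.
θ = atan2( sin Δλ · cos φ₂ , cos φ₁ · sin φ₂ − sin φ₁ · cos φ₂ · cos Δλ )
  = atan2(0.15698, 0.31314) = 26.625° → normalised to [0°, 360°): 26.625°.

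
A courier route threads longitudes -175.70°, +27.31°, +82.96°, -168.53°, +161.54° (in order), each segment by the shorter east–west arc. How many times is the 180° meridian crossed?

3

Leg 1: -175.70° → +27.31°, shortest Δλ = -156.99° (west) — crosses 180°.
Leg 2: +27.31° → +82.96°, shortest Δλ = 55.65° (east) — does not cross 180°.
Leg 3: +82.96° → -168.53°, shortest Δλ = 108.51° (east) — crosses 180°.
Leg 4: -168.53° → +161.54°, shortest Δλ = -29.93° (west) — crosses 180°.
Total crossings: 3.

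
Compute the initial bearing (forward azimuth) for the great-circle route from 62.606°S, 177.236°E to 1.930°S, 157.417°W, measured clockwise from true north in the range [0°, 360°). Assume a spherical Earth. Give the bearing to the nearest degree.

29°

Δλ = -157.417 − 177.236 = -334.653°; wrapped into (−180°, 180°]: 25.347°.
θ = atan2( sin Δλ · cos φ₂ , cos φ₁ · sin φ₂ − sin φ₁ · cos φ₂ · cos Δλ )
  = atan2(0.42786, 0.78644) = 28.548° → normalised to [0°, 360°): 28.548°.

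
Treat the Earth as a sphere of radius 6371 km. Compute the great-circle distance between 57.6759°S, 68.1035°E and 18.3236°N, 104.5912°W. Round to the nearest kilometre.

Δλ = -104.5912 − 68.1035 = -172.6947°.
Δφ = 18.3236 − -57.6759 = 75.9995°.
a = sin²(Δφ/2) + cos φ₁ · cos φ₂ · sin²(Δλ/2) = 0.884571.
c = 2·atan2(√a, √(1−a)) = 2.44829 rad → d = 6371·c ≈ 15598.07 km.

15598 km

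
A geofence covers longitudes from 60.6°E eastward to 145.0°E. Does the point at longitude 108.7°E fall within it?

Yes

Band width going east from +60.6° to +145.0°: ((145.0 − 60.6) mod 360) = 84.4°.
Offset of +108.7° east of the west edge: ((108.7 − 60.6) mod 360) = 48.1°.
48.1° ≤ 84.4° ⇒ inside.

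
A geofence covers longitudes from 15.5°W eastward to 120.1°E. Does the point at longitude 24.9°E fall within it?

Yes

Band width going east from -15.5° to +120.1°: ((120.1 − -15.5) mod 360) = 135.6°.
Offset of +24.9° east of the west edge: ((24.9 − -15.5) mod 360) = 40.4°.
40.4° ≤ 135.6° ⇒ inside.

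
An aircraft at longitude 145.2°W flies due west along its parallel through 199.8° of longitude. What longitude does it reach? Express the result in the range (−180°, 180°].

15.0°E

Start at -145.2°; shift −199.8° → -345.0°.
-345.0° lies outside (−180°, 180°]; add 360° → +15.0°.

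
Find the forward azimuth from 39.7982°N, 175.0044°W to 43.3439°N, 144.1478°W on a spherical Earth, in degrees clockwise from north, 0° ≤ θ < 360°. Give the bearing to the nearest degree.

71°

Δλ = -144.1478 − -175.0044 = 30.8566°.
θ = atan2( sin Δλ · cos φ₂ , cos φ₁ · sin φ₂ − sin φ₁ · cos φ₂ · cos Δλ )
  = atan2(0.37300, 0.12773) = 71.096° → normalised to [0°, 360°): 71.096°.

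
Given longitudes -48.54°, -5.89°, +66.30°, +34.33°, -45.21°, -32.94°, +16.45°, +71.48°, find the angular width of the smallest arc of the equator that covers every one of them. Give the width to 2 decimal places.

Sort the longitudes: -48.54°, -45.21°, -32.94°, -5.89°, +16.45°, +34.33°, +66.30°, +71.48°.
Eastward gaps between consecutive values (wrapping around): 3.33°, 12.27°, 27.05°, 22.34°, 17.88°, 31.97°, 5.18°, 239.98°.
Largest gap = 239.98° ⇒ minimal covering band is its complement: 360° − 239.98° = 120.02°.
Band runs from -48.54° eastward to +71.48°.

120.02°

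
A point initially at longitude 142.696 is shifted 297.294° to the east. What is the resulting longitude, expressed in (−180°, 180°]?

+79.990°

Start at +142.696°; shift +297.294° → +439.990°.
+439.990° lies outside (−180°, 180°]; subtract 360° → +79.990°.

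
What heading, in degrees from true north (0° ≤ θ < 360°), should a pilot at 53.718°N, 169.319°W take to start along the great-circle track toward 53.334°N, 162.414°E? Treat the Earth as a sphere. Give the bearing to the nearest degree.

Δλ = 162.414 − -169.319 = 331.733°; wrapped into (−180°, 180°]: -28.267°.
θ = atan2( sin Δλ · cos φ₂ , cos φ₁ · sin φ₂ − sin φ₁ · cos φ₂ · cos Δλ )
  = atan2(-0.28280, 0.05070) = -79.836° → normalised to [0°, 360°): 280.164°.

280°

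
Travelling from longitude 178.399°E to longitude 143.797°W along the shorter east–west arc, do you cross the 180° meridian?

Naïve |-143.797 − 178.399| = 322.196° > 180°, so the shorter arc goes the other way round — across 180°.
Signed shortest Δλ = ((-143.797 − 178.399 + 180) mod 360) − 180 = 37.804°.
Going east by 37.804° from +178.399° passes through 180° before reaching -143.797°.

Yes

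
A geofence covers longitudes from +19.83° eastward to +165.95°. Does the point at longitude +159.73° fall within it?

Band width going east from +19.83° to +165.95°: ((165.95 − 19.83) mod 360) = 146.12°.
Offset of +159.73° east of the west edge: ((159.73 − 19.83) mod 360) = 139.90°.
139.90° ≤ 146.12° ⇒ inside.

Yes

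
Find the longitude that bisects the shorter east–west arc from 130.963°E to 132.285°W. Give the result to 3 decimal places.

179.339°E

Signed shortest Δλ from +130.963° to -132.285° is +96.752°.
Midpoint longitude = +130.963° + (+96.752°)/2 = +130.963° + 48.376° = +179.339°.
(The naïve average (+130.963 + -132.285)/2 = -0.661° is on the wrong side of the globe.)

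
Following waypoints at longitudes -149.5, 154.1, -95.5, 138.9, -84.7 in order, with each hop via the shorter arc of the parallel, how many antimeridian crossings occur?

Leg 1: -149.5° → +154.1°, shortest Δλ = -56.4° (west) — crosses 180°.
Leg 2: +154.1° → -95.5°, shortest Δλ = 110.4° (east) — crosses 180°.
Leg 3: -95.5° → +138.9°, shortest Δλ = -125.6° (west) — crosses 180°.
Leg 4: +138.9° → -84.7°, shortest Δλ = 136.4° (east) — crosses 180°.
Total crossings: 4.

4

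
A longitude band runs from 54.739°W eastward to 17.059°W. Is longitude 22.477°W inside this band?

Yes

Band width going east from -54.739° to -17.059°: ((-17.059 − -54.739) mod 360) = 37.680°.
Offset of -22.477° east of the west edge: ((-22.477 − -54.739) mod 360) = 32.262°.
32.262° ≤ 37.680° ⇒ inside.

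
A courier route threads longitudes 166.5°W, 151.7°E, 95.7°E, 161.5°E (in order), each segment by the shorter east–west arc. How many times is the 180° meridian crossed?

Leg 1: -166.5° → +151.7°, shortest Δλ = -41.8° (west) — crosses 180°.
Leg 2: +151.7° → +95.7°, shortest Δλ = -56.0° (west) — does not cross 180°.
Leg 3: +95.7° → +161.5°, shortest Δλ = 65.8° (east) — does not cross 180°.
Total crossings: 1.

1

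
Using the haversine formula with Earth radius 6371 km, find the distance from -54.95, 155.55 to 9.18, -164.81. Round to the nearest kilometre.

Δλ = -164.81 − 155.55 = -320.36°; wrapped into (−180°, 180°]: 39.64°.
Δφ = 9.18 − -54.95 = 64.13°.
a = sin²(Δφ/2) + cos φ₁ · cos φ₂ · sin²(Δλ/2) = 0.347013.
c = 2·atan2(√a, √(1−a)) = 1.25983 rad → d = 6371·c ≈ 8026.41 km.

8026 km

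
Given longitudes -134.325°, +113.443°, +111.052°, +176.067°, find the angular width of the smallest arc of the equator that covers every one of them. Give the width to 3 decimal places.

114.623°

Sort the longitudes: -134.325°, +111.052°, +113.443°, +176.067°.
Eastward gaps between consecutive values (wrapping around): 245.377°, 2.391°, 62.624°, 49.608°.
Largest gap = 245.377° ⇒ minimal covering band is its complement: 360° − 245.377° = 114.623°.
Band runs from +111.052° eastward to -134.325°, crossing the antimeridian.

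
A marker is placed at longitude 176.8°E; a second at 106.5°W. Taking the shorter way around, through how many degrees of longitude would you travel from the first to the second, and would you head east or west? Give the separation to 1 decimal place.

76.7° east

Raw difference: -106.5 − 176.8 = -283.3°.
Normalise into (−180°, 180°]: -283.3° + 360° = 76.7°.
Positive ⇒ the second point lies to the east; separation 76.7°.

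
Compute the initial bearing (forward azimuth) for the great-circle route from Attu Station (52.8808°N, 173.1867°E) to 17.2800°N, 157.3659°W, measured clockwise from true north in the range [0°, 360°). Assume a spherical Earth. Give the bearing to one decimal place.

Δλ = -157.3659 − 173.1867 = -330.5526°; wrapped into (−180°, 180°]: 29.4474°.
θ = atan2( sin Δλ · cos φ₂ , cos φ₁ · sin φ₂ − sin φ₁ · cos φ₂ · cos Δλ )
  = atan2(0.46943, -0.48377) = 135.862° → normalised to [0°, 360°): 135.862°.

135.9°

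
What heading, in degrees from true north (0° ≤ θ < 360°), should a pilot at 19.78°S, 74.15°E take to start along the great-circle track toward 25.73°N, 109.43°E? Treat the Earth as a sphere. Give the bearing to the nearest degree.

38°

Δλ = 109.43 − 74.15 = 35.28°.
θ = atan2( sin Δλ · cos φ₂ , cos φ₁ · sin φ₂ − sin φ₁ · cos φ₂ · cos Δλ )
  = atan2(0.52031, 0.65738) = 38.361° → normalised to [0°, 360°): 38.361°.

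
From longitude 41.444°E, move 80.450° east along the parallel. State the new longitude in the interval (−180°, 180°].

121.894°E

Start at +41.444°; shift +80.450° → +121.894°.
+121.894° already lies in (−180°, 180°].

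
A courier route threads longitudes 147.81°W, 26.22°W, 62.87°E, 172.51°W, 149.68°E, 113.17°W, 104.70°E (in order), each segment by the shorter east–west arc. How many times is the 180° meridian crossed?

4

Leg 1: -147.81° → -26.22°, shortest Δλ = 121.59° (east) — does not cross 180°.
Leg 2: -26.22° → +62.87°, shortest Δλ = 89.09° (east) — does not cross 180°.
Leg 3: +62.87° → -172.51°, shortest Δλ = 124.62° (east) — crosses 180°.
Leg 4: -172.51° → +149.68°, shortest Δλ = -37.81° (west) — crosses 180°.
Leg 5: +149.68° → -113.17°, shortest Δλ = 97.15° (east) — crosses 180°.
Leg 6: -113.17° → +104.70°, shortest Δλ = -142.13° (west) — crosses 180°.
Total crossings: 4.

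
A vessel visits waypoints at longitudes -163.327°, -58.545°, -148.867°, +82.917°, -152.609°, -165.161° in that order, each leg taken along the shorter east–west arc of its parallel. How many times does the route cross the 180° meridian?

2

Leg 1: -163.327° → -58.545°, shortest Δλ = 104.782° (east) — does not cross 180°.
Leg 2: -58.545° → -148.867°, shortest Δλ = -90.322° (west) — does not cross 180°.
Leg 3: -148.867° → +82.917°, shortest Δλ = -128.216° (west) — crosses 180°.
Leg 4: +82.917° → -152.609°, shortest Δλ = 124.474° (east) — crosses 180°.
Leg 5: -152.609° → -165.161°, shortest Δλ = -12.552° (west) — does not cross 180°.
Total crossings: 2.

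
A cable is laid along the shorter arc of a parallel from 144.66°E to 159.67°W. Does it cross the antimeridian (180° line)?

Yes

Naïve |-159.67 − 144.66| = 304.33° > 180°, so the shorter arc goes the other way round — across 180°.
Signed shortest Δλ = ((-159.67 − 144.66 + 180) mod 360) − 180 = 55.67°.
Going east by 55.67° from +144.66° passes through 180° before reaching -159.67°.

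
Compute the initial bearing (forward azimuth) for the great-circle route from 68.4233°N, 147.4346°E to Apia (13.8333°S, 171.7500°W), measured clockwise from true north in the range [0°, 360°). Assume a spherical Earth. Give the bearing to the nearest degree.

Δλ = -171.7500 − 147.4346 = -319.1846°; wrapped into (−180°, 180°]: 40.8154°.
θ = atan2( sin Δλ · cos φ₂ , cos φ₁ · sin φ₂ − sin φ₁ · cos φ₂ · cos Δλ )
  = atan2(0.63467, -0.77130) = 140.551° → normalised to [0°, 360°): 140.551°.

141°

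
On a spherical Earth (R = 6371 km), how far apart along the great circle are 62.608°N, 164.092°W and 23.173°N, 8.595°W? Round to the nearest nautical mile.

Δλ = -8.595 − -164.092 = 155.497°.
Δφ = 23.173 − 62.608 = -39.435°.
a = sin²(Δφ/2) + cos φ₁ · cos φ₂ · sin²(Δλ/2) = 0.517739.
c = 2·atan2(√a, √(1−a)) = 1.60628 rad → d = 6371·c ≈ 10233.62 km ≈ 5525.71 nmi.

5526 nmi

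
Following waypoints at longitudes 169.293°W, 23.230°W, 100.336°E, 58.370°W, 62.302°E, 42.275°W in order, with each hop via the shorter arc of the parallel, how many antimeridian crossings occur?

Leg 1: -169.293° → -23.230°, shortest Δλ = 146.063° (east) — does not cross 180°.
Leg 2: -23.230° → +100.336°, shortest Δλ = 123.566° (east) — does not cross 180°.
Leg 3: +100.336° → -58.370°, shortest Δλ = -158.706° (west) — does not cross 180°.
Leg 4: -58.370° → +62.302°, shortest Δλ = 120.672° (east) — does not cross 180°.
Leg 5: +62.302° → -42.275°, shortest Δλ = -104.577° (west) — does not cross 180°.
Total crossings: 0.

0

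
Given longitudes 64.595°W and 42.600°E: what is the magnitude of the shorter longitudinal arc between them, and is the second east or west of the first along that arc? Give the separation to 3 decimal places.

Raw difference: 42.600 − -64.595 = 107.195°.
Normalise into (−180°, 180°]: 107.195° stays 107.195°.
Positive ⇒ the second point lies to the east; separation 107.195°.

107.195° east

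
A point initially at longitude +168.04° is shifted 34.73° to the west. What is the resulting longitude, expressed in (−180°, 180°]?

+133.31°

Start at +168.04°; shift −34.73° → +133.31°.
+133.31° already lies in (−180°, 180°].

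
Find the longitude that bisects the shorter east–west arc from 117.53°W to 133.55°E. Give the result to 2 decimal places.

Signed shortest Δλ from -117.53° to +133.55° is -108.92°.
Midpoint longitude = -117.53° + (-108.92°)/2 = -117.53° − 54.46° = -171.99°.
(The naïve average (-117.53 + +133.55)/2 = 8.01° is on the wrong side of the globe.)

171.99°W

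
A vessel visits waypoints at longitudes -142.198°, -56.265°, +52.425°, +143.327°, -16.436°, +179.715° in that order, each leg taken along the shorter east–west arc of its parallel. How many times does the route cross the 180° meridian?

1

Leg 1: -142.198° → -56.265°, shortest Δλ = 85.933° (east) — does not cross 180°.
Leg 2: -56.265° → +52.425°, shortest Δλ = 108.69° (east) — does not cross 180°.
Leg 3: +52.425° → +143.327°, shortest Δλ = 90.902° (east) — does not cross 180°.
Leg 4: +143.327° → -16.436°, shortest Δλ = -159.763° (west) — does not cross 180°.
Leg 5: -16.436° → +179.715°, shortest Δλ = -163.849° (west) — crosses 180°.
Total crossings: 1.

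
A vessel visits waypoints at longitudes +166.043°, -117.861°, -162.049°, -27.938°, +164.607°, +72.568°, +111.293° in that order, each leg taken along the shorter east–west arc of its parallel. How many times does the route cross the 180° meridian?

2

Leg 1: +166.043° → -117.861°, shortest Δλ = 76.096° (east) — crosses 180°.
Leg 2: -117.861° → -162.049°, shortest Δλ = -44.188° (west) — does not cross 180°.
Leg 3: -162.049° → -27.938°, shortest Δλ = 134.111° (east) — does not cross 180°.
Leg 4: -27.938° → +164.607°, shortest Δλ = -167.455° (west) — crosses 180°.
Leg 5: +164.607° → +72.568°, shortest Δλ = -92.039° (west) — does not cross 180°.
Leg 6: +72.568° → +111.293°, shortest Δλ = 38.725° (east) — does not cross 180°.
Total crossings: 2.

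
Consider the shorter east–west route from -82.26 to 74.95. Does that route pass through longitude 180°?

Signed shortest Δλ = ((74.95 − -82.26 + 180) mod 360) − 180 = 157.21°.
Going east by 157.21° from -82.26° reaches +74.95° without touching 180°.

No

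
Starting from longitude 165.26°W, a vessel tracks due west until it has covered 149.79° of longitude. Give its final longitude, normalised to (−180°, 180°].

Start at -165.26°; shift −149.79° → -315.05°.
-315.05° lies outside (−180°, 180°]; add 360° → +44.95°.

44.95°E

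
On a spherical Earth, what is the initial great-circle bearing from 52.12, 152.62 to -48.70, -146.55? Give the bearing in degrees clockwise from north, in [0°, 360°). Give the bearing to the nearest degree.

Δλ = -146.55 − 152.62 = -299.17°; wrapped into (−180°, 180°]: 60.83°.
θ = atan2( sin Δλ · cos φ₂ , cos φ₁ · sin φ₂ − sin φ₁ · cos φ₂ · cos Δλ )
  = atan2(0.57630, -0.71519) = 141.138° → normalised to [0°, 360°): 141.138°.

141°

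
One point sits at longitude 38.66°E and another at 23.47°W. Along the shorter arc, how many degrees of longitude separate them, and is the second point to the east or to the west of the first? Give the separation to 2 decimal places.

62.13° west

Raw difference: -23.47 − 38.66 = -62.13°.
Normalise into (−180°, 180°]: -62.13° stays -62.13°.
Negative ⇒ the second point lies to the west; separation 62.13°.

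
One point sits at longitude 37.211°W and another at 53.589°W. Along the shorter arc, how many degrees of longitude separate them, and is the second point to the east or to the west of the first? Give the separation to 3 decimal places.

16.378° west

Raw difference: -53.589 − -37.211 = -16.378°.
Normalise into (−180°, 180°]: -16.378° stays -16.378°.
Negative ⇒ the second point lies to the west; separation 16.378°.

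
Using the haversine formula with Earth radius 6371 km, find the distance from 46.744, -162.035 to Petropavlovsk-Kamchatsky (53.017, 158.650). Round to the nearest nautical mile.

1546 nmi

Δλ = 158.650 − -162.035 = 320.685°; wrapped into (−180°, 180°]: -39.315°.
Δφ = 53.017 − 46.744 = 6.273°.
a = sin²(Δφ/2) + cos φ₁ · cos φ₂ · sin²(Δλ/2) = 0.049644.
c = 2·atan2(√a, √(1−a)) = 0.44939 rad → d = 6371·c ≈ 2863.06 km ≈ 1545.93 nmi.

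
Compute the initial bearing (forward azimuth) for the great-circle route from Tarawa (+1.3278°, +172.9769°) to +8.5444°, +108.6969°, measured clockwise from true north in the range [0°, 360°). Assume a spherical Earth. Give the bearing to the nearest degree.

Δλ = 108.6969 − 172.9769 = -64.2800°.
θ = atan2( sin Δλ · cos φ₂ , cos φ₁ · sin φ₂ − sin φ₁ · cos φ₂ · cos Δλ )
  = atan2(-0.89093, 0.13859) = -81.158° → normalised to [0°, 360°): 278.842°.

279°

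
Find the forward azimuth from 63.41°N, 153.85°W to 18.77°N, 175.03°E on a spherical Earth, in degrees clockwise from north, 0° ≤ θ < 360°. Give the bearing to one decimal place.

220.1°

Δλ = 175.03 − -153.85 = 328.88°; wrapped into (−180°, 180°]: -31.12°.
θ = atan2( sin Δλ · cos φ₂ , cos φ₁ · sin φ₂ − sin φ₁ · cos φ₂ · cos Δλ )
  = atan2(-0.48935, -0.58080) = -139.885° → normalised to [0°, 360°): 220.115°.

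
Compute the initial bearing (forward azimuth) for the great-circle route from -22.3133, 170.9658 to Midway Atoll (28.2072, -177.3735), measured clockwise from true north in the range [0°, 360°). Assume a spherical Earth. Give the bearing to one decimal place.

13.1°

Δλ = -177.3735 − 170.9658 = -348.3393°; wrapped into (−180°, 180°]: 11.6607°.
θ = atan2( sin Δλ · cos φ₂ , cos φ₁ · sin φ₂ − sin φ₁ · cos φ₂ · cos Δλ )
  = atan2(0.17811, 0.76495) = 13.107° → normalised to [0°, 360°): 13.107°.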